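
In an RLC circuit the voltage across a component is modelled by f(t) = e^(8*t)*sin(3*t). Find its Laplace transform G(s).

G(s) = 3/((s - 8)^2 + 9)

L{sin(3t)} = 3/(s^2 + 9).
By the first shifting theorem, multiplying by e^(8t) replaces s with s - 8.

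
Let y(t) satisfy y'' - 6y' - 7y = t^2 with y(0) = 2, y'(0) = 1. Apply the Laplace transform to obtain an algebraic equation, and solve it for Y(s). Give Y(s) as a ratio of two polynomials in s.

Transform both sides with L{·}.
Using L{y''} = s^2 Y - s·y(0) - y'(0) and L{y'} = sY - y(0), with y(0) = 2, y'(0) = 1, the left side becomes (s^2 - 6*s - 7)Y - (2*s - 11).
The right side is L{t^2} = 2/s^3.
So (s^2 - 6*s - 7)Y = 2/s^3 + (2*s - 11).
Isolate Y and clear denominators.

Y(s) = (2*s^4 - 11*s^3 + 2)/(s^5 - 6*s^4 - 7*s^3)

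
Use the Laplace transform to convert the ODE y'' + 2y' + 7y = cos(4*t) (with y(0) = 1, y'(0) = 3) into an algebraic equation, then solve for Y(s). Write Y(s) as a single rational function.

Transform both sides with L{·}.
With L{y''} = s^2 Y - s·y(0) - y'(0) and L{y'} = sY - y(0), with y(0) = 1, y'(0) = 3: the LHS transforms to (s^2 + 2*s + 7)Y - (s + 5).
The right side is L{cos(4*t)} = s/(s^2 + 16).
So (s^2 + 2*s + 7)Y = s/(s^2 + 16) + (s + 5).
Isolate Y and clear denominators.

Y(s) = (s^3 + 5*s^2 + 17*s + 80)/(s^4 + 2*s^3 + 23*s^2 + 32*s + 112)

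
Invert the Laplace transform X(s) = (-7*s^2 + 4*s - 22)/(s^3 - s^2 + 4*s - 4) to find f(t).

f(t) = -5*exp(t) + sin(2*t) - 2*cos(2*t)

Factor the denominator: s^3 - s^2 + 4*s - 4 = (s - 1)*(s^2 + 4).
Partial fraction decomposition gives [-5/(s - 1)] + [-2*s/(s^2 + 4)] + [2/(s^2 + 4)].
Invert each term: -5/(s - 1) ↔ -5e^(t); -2·s/(s^2 + 4) ↔ -2cos(2t); 1·2/(s^2 + 4) ↔ sin(2t).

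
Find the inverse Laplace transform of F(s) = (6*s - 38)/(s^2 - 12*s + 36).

Factor the denominator: s^2 - 12*s + 36 = (s - 6)^2.
Partial fraction decomposition gives [6/(s - 6)] + [-2/(s - 6)^2].
Invert each term: 6/(s - 6) ↔ 6e^(6t); -2/(s - 6)^2 ↔ -2t·e^(6t).

-2*t*exp(6*t) + 6*exp(6*t)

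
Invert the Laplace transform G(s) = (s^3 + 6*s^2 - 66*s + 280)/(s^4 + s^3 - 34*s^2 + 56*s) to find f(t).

Factor the denominator: s^4 + s^3 - 34*s^2 + 56*s = s*(s - 4)*(s - 2)*(s + 7).
Partial fraction decomposition gives [-5/(s - 2)] + [5/s] + [2/(s - 4)] + [-1/(s + 7)].
Invert each term: -5/(s - 2) ↔ -5e^(2t); 5/(s - 0) ↔ 5e^(0t); 2/(s - 4) ↔ 2e^(4t); -1/(s + 7) ↔ -e^(-7t).

f(t) = 2*exp(4*t) - 5*exp(2*t) + 5 - exp(-7*t)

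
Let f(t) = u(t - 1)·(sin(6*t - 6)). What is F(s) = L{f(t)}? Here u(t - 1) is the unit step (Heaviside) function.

F(s) = 6*exp(-s)/(s^2 + 36)

By the second shifting theorem, L{u(t - c)·g(t - c)} = e^(-cs)·G(s) with c = 1 and G(s) = L{g(t)}.
L{sin(6t)} = 6/(s^2 + 36).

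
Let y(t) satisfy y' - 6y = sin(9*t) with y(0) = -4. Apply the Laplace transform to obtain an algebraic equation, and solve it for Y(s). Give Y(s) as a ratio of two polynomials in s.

Y(s) = (-4*s^2 - 315)/(s^3 - 6*s^2 + 81*s - 486)

Take the Laplace transform of both sides.
The derivative rules (L{y'} = sY - y(0) = sY - (-4)) turn the left side into (s - 6)Y - (-4).
The right side is L{sin(9*t)} = 9/(s^2 + 81).
So (s - 6)Y = 9/(s^2 + 81) + (-4).
Solve for Y(s) and write it as one ratio of polynomials.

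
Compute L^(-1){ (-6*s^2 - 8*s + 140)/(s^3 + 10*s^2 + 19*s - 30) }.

3*exp(t) - 5*exp(-5*t) - 4*exp(-6*t)

Factor the denominator: s^3 + 10*s^2 + 19*s - 30 = (s - 1)*(s + 5)*(s + 6).
Partial fraction decomposition gives [3/(s - 1)] + [-4/(s + 6)] + [-5/(s + 5)].
Invert each term: 3/(s - 1) ↔ 3e^(t); -4/(s + 6) ↔ -4e^(-6t); -5/(s + 5) ↔ -5e^(-5t).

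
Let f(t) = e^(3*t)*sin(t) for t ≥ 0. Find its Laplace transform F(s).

L{sin(t)} = 1/(s^2 + 1).
By the first shifting theorem, multiplying by e^(3t) replaces s with s - 3.

F(s) = 1/((s - 3)^2 + 1)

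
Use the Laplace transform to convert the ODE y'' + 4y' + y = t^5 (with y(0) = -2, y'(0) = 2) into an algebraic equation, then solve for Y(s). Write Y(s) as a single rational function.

Y(s) = (-2*s^7 - 6*s^6 + 120)/(s^8 + 4*s^7 + s^6)

Take the Laplace transform of both sides.
Using L{y''} = s^2 Y - s·y(0) - y'(0) and L{y'} = sY - y(0), with y(0) = -2, y'(0) = 2, the left side becomes (s^2 + 4*s + 1)Y - (-2*s - 6).
The right side is L{t^5} = 120/s^6.
So (s^2 + 4*s + 1)Y = 120/s^6 + (-2*s - 6).
Divide through and combine into a single rational function.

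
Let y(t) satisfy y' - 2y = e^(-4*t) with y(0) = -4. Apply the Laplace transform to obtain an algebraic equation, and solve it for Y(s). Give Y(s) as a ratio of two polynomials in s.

Y(s) = (-4*s - 15)/(s^2 + 2*s - 8)

Laplace-transform each side.
Using L{y'} = sY - y(0) = sY - (-4), the left side becomes (s - 2)Y - (-4).
The right side is L{e^(-4*t)} = 1/(s + 4).
So (s - 2)Y = 1/(s + 4) + (-4).
Isolate Y and clear denominators.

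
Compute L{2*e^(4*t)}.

L{2} = 2/s.
By the first shifting theorem, multiplying by e^(4t) replaces s with s - 4.

2/(s - 4)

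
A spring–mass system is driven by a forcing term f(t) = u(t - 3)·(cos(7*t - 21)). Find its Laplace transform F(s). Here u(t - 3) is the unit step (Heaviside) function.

F(s) = s*exp(-3*s)/(s^2 + 49)

By the second shifting theorem, L{u(t - c)·g(t - c)} = e^(-cs)·G(s) with c = 3 and G(s) = L{g(t)}.
L{cos(7t)} = s/(s^2 + 49).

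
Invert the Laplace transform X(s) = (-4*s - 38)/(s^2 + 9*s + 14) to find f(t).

Factor the denominator: s^2 + 9*s + 14 = (s + 2)*(s + 7).
Partial fraction decomposition gives [-6/(s + 2)] + [2/(s + 7)].
Invert each term: -6/(s + 2) ↔ -6e^(-2t); 2/(s + 7) ↔ 2e^(-7t).

f(t) = -6*exp(-2*t) + 2*exp(-7*t)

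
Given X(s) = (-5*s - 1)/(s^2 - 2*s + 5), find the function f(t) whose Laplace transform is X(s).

Complete the square in the denominator: s^2 - 2*s + 5 = (s - 1)^2 + 2^2.
Split the numerator to match: -5*s - 1 = -5·(s - 1) - 3·2.
Invert each term: -5·(s - 1)/((s - 1)^2 + 4) ↔ -5e^(t)cos(2t); -3·2/((s - 1)^2 + 4) ↔ -3e^(t)sin(2t).

f(t) = -3*exp(t)*sin(2*t) - 5*exp(t)*cos(2*t)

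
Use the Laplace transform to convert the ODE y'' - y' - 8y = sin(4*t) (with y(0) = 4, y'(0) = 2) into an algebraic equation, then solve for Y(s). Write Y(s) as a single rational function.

Transform both sides with L{·}.
With L{y''} = s^2 Y - s·y(0) - y'(0) and L{y'} = sY - y(0), with y(0) = 4, y'(0) = 2: the LHS transforms to (s^2 - s - 8)Y - (4*s - 2).
The right side is L{sin(4*t)} = 4/(s^2 + 16).
So (s^2 - s - 8)Y = 4/(s^2 + 16) + (4*s - 2).
Divide through and combine into a single rational function.

Y(s) = (4*s^3 - 2*s^2 + 64*s - 28)/(s^4 - s^3 + 8*s^2 - 16*s - 128)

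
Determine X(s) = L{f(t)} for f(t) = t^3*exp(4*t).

X(s) = 6/(s - 4)^4

L{t^3} = 3!/s^4 = 6/s^4.
By the first shifting theorem, multiplying by e^(4t) replaces s with s - 4.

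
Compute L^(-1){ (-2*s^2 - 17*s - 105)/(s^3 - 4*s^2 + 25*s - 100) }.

Factor the denominator: s^3 - 4*s^2 + 25*s - 100 = (s - 4)*(s^2 + 25).
Partial fraction decomposition gives [-5/(s - 4)] + [3*s/(s^2 + 25)] + [-5/(s^2 + 25)].
Invert each term: -5/(s - 4) ↔ -5e^(4t); 3·s/(s^2 + 25) ↔ 3cos(5t); -1·5/(s^2 + 25) ↔ -sin(5t).

-5*exp(4*t) - sin(5*t) + 3*cos(5*t)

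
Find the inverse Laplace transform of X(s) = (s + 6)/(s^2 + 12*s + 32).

Rewrite the denominator: s^2 + 12*s + 32 = (s + 6)^2 - 4.
The form in (s + 6) signals a first-shifting-theorem factor e^(-6t).
Since L{cosh(2t)} = s/(s^2 - 4), the inverse is e^(-6*t)*cosh(2*t).

exp(-6*t)*cosh(2*t)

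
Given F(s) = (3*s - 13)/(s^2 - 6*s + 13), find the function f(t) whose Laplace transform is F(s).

Complete the square in the denominator: s^2 - 6*s + 13 = (s - 3)^2 + 2^2.
Split the numerator to match: 3*s - 13 = 3·(s - 3) - 2·2.
Invert each term: 3·(s - 3)/((s - 3)^2 + 4) ↔ 3e^(3t)cos(2t); -2·2/((s - 3)^2 + 4) ↔ -2e^(3t)sin(2t).

f(t) = -2*exp(3*t)*sin(2*t) + 3*exp(3*t)*cos(2*t)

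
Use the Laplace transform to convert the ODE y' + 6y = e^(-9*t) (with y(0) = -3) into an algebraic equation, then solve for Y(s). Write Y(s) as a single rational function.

Apply the Laplace transform to the equation.
The derivative rules (L{y'} = sY - y(0) = sY - (-3)) turn the left side into (s + 6)Y - (-3).
The right side is L{e^(-9*t)} = 1/(s + 9).
So (s + 6)Y = 1/(s + 9) + (-3).
Solve for Y(s) and write it as one ratio of polynomials.

Y(s) = (-3*s - 26)/(s^2 + 15*s + 54)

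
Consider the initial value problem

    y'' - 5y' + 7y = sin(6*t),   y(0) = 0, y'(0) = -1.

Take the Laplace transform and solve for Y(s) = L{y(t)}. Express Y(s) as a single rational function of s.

Laplace-transform each side.
The derivative rules (L{y''} = s^2 Y - s·y(0) - y'(0) and L{y'} = sY - y(0), with y(0) = 0, y'(0) = -1) turn the left side into (s^2 - 5*s + 7)Y - (-1).
The right side is L{sin(6*t)} = 6/(s^2 + 36).
So (s^2 - 5*s + 7)Y = 6/(s^2 + 36) + (-1).
Isolate Y and clear denominators.

Y(s) = (-s^2 - 30)/(s^4 - 5*s^3 + 43*s^2 - 180*s + 252)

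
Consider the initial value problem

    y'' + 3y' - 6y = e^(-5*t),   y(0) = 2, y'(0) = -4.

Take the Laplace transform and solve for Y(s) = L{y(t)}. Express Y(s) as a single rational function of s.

Apply the Laplace transform to the equation.
The derivative rules (L{y''} = s^2 Y - s·y(0) - y'(0) and L{y'} = sY - y(0), with y(0) = 2, y'(0) = -4) turn the left side into (s^2 + 3*s - 6)Y - (2*s + 2).
The right side is L{e^(-5*t)} = 1/(s + 5).
So (s^2 + 3*s - 6)Y = 1/(s + 5) + (2*s + 2).
Isolate Y and clear denominators.

Y(s) = (2*s^2 + 12*s + 11)/(s^3 + 8*s^2 + 9*s - 30)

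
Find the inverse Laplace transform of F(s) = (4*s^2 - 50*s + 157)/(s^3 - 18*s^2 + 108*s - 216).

t^2*exp(6*t)/2 - 2*t*exp(6*t) + 4*exp(6*t)

Factor the denominator: s^3 - 18*s^2 + 108*s - 216 = (s - 6)^3.
Partial fraction decomposition gives [4/(s - 6)] + [-2/(s - 6)^2] + [(s - 6)^(-3)].
Invert each term: 4/(s - 6) ↔ 4e^(6t); -2/(s - 6)^2 ↔ -2t·e^(6t); 1/(s - 6)^3 ↔ (1/2)t^2·e^(6t).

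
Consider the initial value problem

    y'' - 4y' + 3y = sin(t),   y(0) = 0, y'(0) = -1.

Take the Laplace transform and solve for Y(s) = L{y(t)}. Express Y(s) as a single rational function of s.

Y(s) = -s^2/(s^4 - 4*s^3 + 4*s^2 - 4*s + 3)

Take the Laplace transform of both sides.
Using L{y''} = s^2 Y - s·y(0) - y'(0) and L{y'} = sY - y(0), with y(0) = 0, y'(0) = -1, the left side becomes (s^2 - 4*s + 3)Y - (-1).
The right side is L{sin(t)} = 1/(s^2 + 1).
So (s^2 - 4*s + 3)Y = 1/(s^2 + 1) + (-1).
Divide through and combine into a single rational function.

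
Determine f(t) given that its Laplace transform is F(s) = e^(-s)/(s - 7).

f(t) = Heaviside(t - 1)*(exp(7*t - 7))

The factor e^(-s) signals a time shift by c = 1 (second shifting theorem).
L{e^(7t)} = 1/(s - 7), so L^-1{1/(s - 7)} = e^(7*t).
Hence the inverse is u(t - 1) times that function evaluated at t - 1.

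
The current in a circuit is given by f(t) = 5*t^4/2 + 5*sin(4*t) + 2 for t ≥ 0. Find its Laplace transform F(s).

The transform is linear, so treat each term independently.
L{2} = 2/s; (5/2)·[L{t^4} = 4!/s^5 = 24/s^5]; (5)·[L{sin(4t)} = 4/(s^2 + 16)].

F(s) = 20/(s^2 + 16) + 2/s + 60/s^5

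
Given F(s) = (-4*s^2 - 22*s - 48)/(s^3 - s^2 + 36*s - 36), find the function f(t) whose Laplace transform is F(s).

Factor the denominator: s^3 - s^2 + 36*s - 36 = (s - 1)*(s^2 + 36).
Partial fraction decomposition gives [-2/(s - 1)] + [-2*s/(s^2 + 36)] + [-24/(s^2 + 36)].
Invert each term: -2/(s - 1) ↔ -2e^(t); -2·s/(s^2 + 36) ↔ -2cos(6t); -4·6/(s^2 + 36) ↔ -4sin(6t).

f(t) = -2*exp(t) - 4*sin(6*t) - 2*cos(6*t)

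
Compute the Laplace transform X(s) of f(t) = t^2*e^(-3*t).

X(s) = 2/(s + 3)^3

L{e^(-3t)} = 1/(s + 3).
Then apply L{t^2·g(t)} = (-1)^2 d^2/ds^2[G(s)] with G(s) = 1/(s + 3):
differentiating 2 times and applying the sign gives 2/(s + 3)^3.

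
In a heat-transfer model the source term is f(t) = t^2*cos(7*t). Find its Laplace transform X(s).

L{cos(7t)} = s/(s^2 + 49).
Then apply L{t^2·g(t)} = (-1)^2 d^2/ds^2[G(s)] with G(s) = s/(s^2 + 49):
differentiating 2 times and applying the sign gives 2*s*(s^2 - 147)/(s^2 + 49)^3.

X(s) = 2*s*(s^2 - 147)/(s^2 + 49)^3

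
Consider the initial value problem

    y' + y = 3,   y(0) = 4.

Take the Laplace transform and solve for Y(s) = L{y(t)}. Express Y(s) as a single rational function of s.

Apply the Laplace transform to the equation.
Using L{y'} = sY - y(0) = sY - 4, the left side becomes (s + 1)Y - (4).
The right side is L{3} = 3/s.
So (s + 1)Y = 3/s + (4).
Isolate Y and clear denominators.

Y(s) = (4*s + 3)/(s^2 + s)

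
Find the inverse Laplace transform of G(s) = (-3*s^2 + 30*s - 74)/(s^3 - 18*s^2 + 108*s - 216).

Factor the denominator: s^3 - 18*s^2 + 108*s - 216 = (s - 6)^3.
Partial fraction decomposition gives [-3/(s - 6)] + [-6/(s - 6)^2] + [-2/(s - 6)^3].
Invert each term: -3/(s - 6) ↔ -3e^(6t); -6/(s - 6)^2 ↔ -6t·e^(6t); -2/(s - 6)^3 ↔ (-1)t^2·e^(6t).

-t^2*exp(6*t) - 6*t*exp(6*t) - 3*exp(6*t)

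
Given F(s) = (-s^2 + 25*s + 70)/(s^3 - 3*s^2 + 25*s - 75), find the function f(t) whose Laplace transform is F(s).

f(t) = 4*exp(3*t) + 2*sin(5*t) - 5*cos(5*t)

Factor the denominator: s^3 - 3*s^2 + 25*s - 75 = (s - 3)*(s^2 + 25).
Partial fraction decomposition gives [4/(s - 3)] + [-5*s/(s^2 + 25)] + [10/(s^2 + 25)].
Invert each term: 4/(s - 3) ↔ 4e^(3t); -5·s/(s^2 + 25) ↔ -5cos(5t); 2·5/(s^2 + 25) ↔ 2sin(5t).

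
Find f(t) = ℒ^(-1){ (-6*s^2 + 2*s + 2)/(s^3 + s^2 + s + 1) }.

f(t) = 5*sin(t) - 3*cos(t) - 3*exp(-t)

Factor the denominator: s^3 + s^2 + s + 1 = (s + 1)*(s^2 + 1).
Partial fraction decomposition gives [-3/(s + 1)] + [-3*s/(s^2 + 1)] + [5/(s^2 + 1)].
Invert each term: -3/(s + 1) ↔ -3e^(-t); -3·s/(s^2 + 1) ↔ -3cos(t); 5·1/(s^2 + 1) ↔ 5sin(t).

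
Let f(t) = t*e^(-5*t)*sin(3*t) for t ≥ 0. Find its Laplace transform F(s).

L{sin(3t)} = 3/(s^2 + 9).
Multiplying by e^(-5t) shifts s → s + 5, so L{e^(-5*t)*sin(3*t)} = 3/((s + 5)^2 + 9).
Then apply L{t·g(t)} = -d/ds[G(s)] with G(s) = 3/((s + 5)^2 + 9):
differentiating 1 time and applying the sign gives 6*(s + 5)/(s^2 + 10*s + 34)^2.

F(s) = 6*(s + 5)/(s^2 + 10*s + 34)^2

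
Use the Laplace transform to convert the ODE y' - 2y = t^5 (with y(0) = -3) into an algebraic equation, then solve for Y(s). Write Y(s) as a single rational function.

Y(s) = (-3*s^6 + 120)/(s^7 - 2*s^6)

Laplace-transform each side.
Using L{y'} = sY - y(0) = sY - (-3), the left side becomes (s - 2)Y - (-3).
The right side is L{t^5} = 120/s^6.
So (s - 2)Y = 120/s^6 + (-3).
Solve for Y(s) and write it as one ratio of polynomials.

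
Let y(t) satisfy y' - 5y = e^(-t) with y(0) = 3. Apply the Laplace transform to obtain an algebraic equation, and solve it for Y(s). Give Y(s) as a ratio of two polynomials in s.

Take the Laplace transform of both sides.
The derivative rules (L{y'} = sY - y(0) = sY - 3) turn the left side into (s - 5)Y - (3).
The right side is L{e^(-t)} = 1/(s + 1).
So (s - 5)Y = 1/(s + 1) + (3).
Isolate Y and clear denominators.

Y(s) = (3*s + 4)/(s^2 - 4*s - 5)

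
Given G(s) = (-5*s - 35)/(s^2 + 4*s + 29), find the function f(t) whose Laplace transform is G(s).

f(t) = -5*exp(-2*t)*sin(5*t) - 5*exp(-2*t)*cos(5*t)

Complete the square in the denominator: s^2 + 4*s + 29 = (s + 2)^2 + 5^2.
Split the numerator to match: -5*s - 35 = -5·(s + 2) - 5·5.
Invert each term: -5·(s + 2)/((s + 2)^2 + 25) ↔ -5e^(-2t)cos(5t); -5·5/((s + 2)^2 + 25) ↔ -5e^(-2t)sin(5t).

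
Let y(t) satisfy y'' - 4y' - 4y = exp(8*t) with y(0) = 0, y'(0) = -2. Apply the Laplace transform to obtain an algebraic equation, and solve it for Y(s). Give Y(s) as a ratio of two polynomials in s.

Y(s) = (-2*s + 17)/(s^3 - 12*s^2 + 28*s + 32)

Apply the Laplace transform to the equation.
Using L{y''} = s^2 Y - s·y(0) - y'(0) and L{y'} = sY - y(0), with y(0) = 0, y'(0) = -2, the left side becomes (s^2 - 4*s - 4)Y - (-2).
The right side is L{exp(8*t)} = 1/(s - 8).
So (s^2 - 4*s - 4)Y = 1/(s - 8) + (-2).
Isolate Y and clear denominators.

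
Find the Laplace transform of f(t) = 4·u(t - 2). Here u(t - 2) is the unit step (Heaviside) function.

4*exp(-2*s)/s

By the second shifting theorem, L{u(t - c)·g(t - c)} = e^(-cs)·G(s) with c = 2 and G(s) = L{g(t)}.
L{4} = 4/s.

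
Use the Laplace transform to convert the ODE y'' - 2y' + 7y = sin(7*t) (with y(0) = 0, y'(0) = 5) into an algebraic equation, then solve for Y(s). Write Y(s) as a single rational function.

Take the Laplace transform of both sides.
The derivative rules (L{y''} = s^2 Y - s·y(0) - y'(0) and L{y'} = sY - y(0), with y(0) = 0, y'(0) = 5) turn the left side into (s^2 - 2*s + 7)Y - (5).
The right side is L{sin(7*t)} = 7/(s^2 + 49).
So (s^2 - 2*s + 7)Y = 7/(s^2 + 49) + (5).
Isolate Y and clear denominators.

Y(s) = (5*s^2 + 252)/(s^4 - 2*s^3 + 56*s^2 - 98*s + 343)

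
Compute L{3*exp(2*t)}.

L{3} = 3/s.
By the first shifting theorem, multiplying by e^(2t) replaces s with s - 2.

3/(s - 2)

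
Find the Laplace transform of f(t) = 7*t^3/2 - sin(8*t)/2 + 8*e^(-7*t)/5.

The transform is linear, so treat each term independently.
(7/2)·[L{t^3} = 3!/s^4 = 6/s^4]; (8/5)·[L{e^(-7t)} = 1/(s + 7)]; (-1/2)·[L{sin(8t)} = 8/(s^2 + 64)].

-4/(s^2 + 64) + 8/(5*(s + 7)) + 21/s^4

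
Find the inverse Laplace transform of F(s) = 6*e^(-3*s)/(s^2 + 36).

The factor e^(-3s) signals a time shift by c = 3 (second shifting theorem).
L{sin(6t)} = 6/(s^2 + 36), so L^-1{6/(s^2 + 36)} = sin(6*t).
Hence the inverse is u(t - 3) times that function evaluated at t - 3.

Heaviside(t - 3)*(sin(6*t - 18))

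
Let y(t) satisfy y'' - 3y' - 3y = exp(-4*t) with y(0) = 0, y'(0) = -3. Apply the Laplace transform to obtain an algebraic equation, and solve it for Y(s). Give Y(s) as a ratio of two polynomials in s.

Laplace-transform each side.
The derivative rules (L{y''} = s^2 Y - s·y(0) - y'(0) and L{y'} = sY - y(0), with y(0) = 0, y'(0) = -3) turn the left side into (s^2 - 3*s - 3)Y - (-3).
The right side is L{exp(-4*t)} = 1/(s + 4).
So (s^2 - 3*s - 3)Y = 1/(s + 4) + (-3).
Divide through and combine into a single rational function.

Y(s) = (-3*s - 11)/(s^3 + s^2 - 15*s - 12)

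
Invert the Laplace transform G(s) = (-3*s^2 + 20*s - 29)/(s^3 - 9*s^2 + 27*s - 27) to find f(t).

Factor the denominator: s^3 - 9*s^2 + 27*s - 27 = (s - 3)^3.
Partial fraction decomposition gives [-3/(s - 3)] + [2/(s - 3)^2] + [4/(s - 3)^3].
Invert each term: -3/(s - 3) ↔ -3e^(3t); 2/(s - 3)^2 ↔ 2t·e^(3t); 4/(s - 3)^3 ↔ (2)t^2·e^(3t).

f(t) = 2*t^2*exp(3*t) + 2*t*exp(3*t) - 3*exp(3*t)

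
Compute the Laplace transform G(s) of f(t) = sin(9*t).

L{sin(9t)} = 9/(s^2 + 81).

G(s) = 9/(s^2 + 81)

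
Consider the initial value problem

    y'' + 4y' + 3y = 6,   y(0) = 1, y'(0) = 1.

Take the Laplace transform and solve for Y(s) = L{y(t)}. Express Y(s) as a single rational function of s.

Y(s) = (s + 2)/(s^2 + s)

Take the Laplace transform of both sides.
Using L{y''} = s^2 Y - s·y(0) - y'(0) and L{y'} = sY - y(0), with y(0) = 1, y'(0) = 1, the left side becomes (s^2 + 4*s + 3)Y - (s + 5).
The right side is L{6} = 6/s.
So (s^2 + 4*s + 3)Y = 6/s + (s + 5).
Solve for Y(s) and write it as one ratio of polynomials.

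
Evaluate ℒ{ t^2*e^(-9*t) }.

2/(s + 9)^3

L{e^(-9t)} = 1/(s + 9).
Then apply L{t^2·g(t)} = (-1)^2 d^2/ds^2[G(s)] with G(s) = 1/(s + 9):
differentiating 2 times and applying the sign gives 2/(s + 9)^3.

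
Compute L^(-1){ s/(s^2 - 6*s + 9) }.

3*t*exp(3*t) + exp(3*t)

Factor the denominator: s^2 - 6*s + 9 = (s - 3)^2.
Partial fraction decomposition gives [1/(s - 3)] + [3/(s - 3)^2].
Invert each term: 1/(s - 3) ↔ e^(3t); 3/(s - 3)^2 ↔ 3t·e^(3t).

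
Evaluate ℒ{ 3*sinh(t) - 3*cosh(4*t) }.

Apply the Laplace transform termwise.
(-3)·[L{cosh(4t)} = s/(s^2 - 16)]; (3)·[L{sinh(t)} = 1/(s^2 - 1)].

-3*s/(s^2 - 16) + 3/(s^2 - 1)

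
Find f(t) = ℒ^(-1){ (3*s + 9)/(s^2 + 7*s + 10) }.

Factor the denominator: s^2 + 7*s + 10 = (s + 2)*(s + 5).
Partial fraction decomposition gives [1/(s + 2)] + [2/(s + 5)].
Invert each term: 1/(s + 2) ↔ e^(-2t); 2/(s + 5) ↔ 2e^(-5t).

f(t) = exp(-2*t) + 2*exp(-5*t)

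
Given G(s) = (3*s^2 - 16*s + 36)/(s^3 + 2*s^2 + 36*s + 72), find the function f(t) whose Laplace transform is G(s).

f(t) = -3*sin(6*t) + cos(6*t) + 2*exp(-2*t)

Factor the denominator: s^3 + 2*s^2 + 36*s + 72 = (s + 2)*(s^2 + 36).
Partial fraction decomposition gives [2/(s + 2)] + [s/(s^2 + 36)] + [-18/(s^2 + 36)].
Invert each term: 2/(s + 2) ↔ 2e^(-2t); 1·s/(s^2 + 36) ↔ cos(6t); -3·6/(s^2 + 36) ↔ -3sin(6t).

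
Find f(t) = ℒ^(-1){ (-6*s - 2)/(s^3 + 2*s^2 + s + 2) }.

Factor the denominator: s^3 + 2*s^2 + s + 2 = (s + 2)*(s^2 + 1).
Partial fraction decomposition gives [2/(s + 2)] + [-2*s/(s^2 + 1)] + [-2/(s^2 + 1)].
Invert each term: 2/(s + 2) ↔ 2e^(-2t); -2·s/(s^2 + 1) ↔ -2cos(t); -2·1/(s^2 + 1) ↔ -2sin(t).

f(t) = -2*sin(t) - 2*cos(t) + 2*exp(-2*t)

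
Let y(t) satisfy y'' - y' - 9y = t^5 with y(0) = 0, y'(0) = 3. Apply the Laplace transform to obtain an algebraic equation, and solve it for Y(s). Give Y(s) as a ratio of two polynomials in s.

Take the Laplace transform of both sides.
Using L{y''} = s^2 Y - s·y(0) - y'(0) and L{y'} = sY - y(0), with y(0) = 0, y'(0) = 3, the left side becomes (s^2 - s - 9)Y - (3).
The right side is L{t^5} = 120/s^6.
So (s^2 - s - 9)Y = 120/s^6 + (3).
Isolate Y and clear denominators.

Y(s) = (3*s^6 + 120)/(s^8 - s^7 - 9*s^6)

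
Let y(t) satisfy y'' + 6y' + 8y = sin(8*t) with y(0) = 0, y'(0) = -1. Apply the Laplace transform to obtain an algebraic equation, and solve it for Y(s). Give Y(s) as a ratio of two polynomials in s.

Y(s) = (-s^2 - 56)/(s^4 + 6*s^3 + 72*s^2 + 384*s + 512)

Transform both sides with L{·}.
With L{y''} = s^2 Y - s·y(0) - y'(0) and L{y'} = sY - y(0), with y(0) = 0, y'(0) = -1: the LHS transforms to (s^2 + 6*s + 8)Y - (-1).
The right side is L{sin(8*t)} = 8/(s^2 + 64).
So (s^2 + 6*s + 8)Y = 8/(s^2 + 64) + (-1).
Isolate Y and clear denominators.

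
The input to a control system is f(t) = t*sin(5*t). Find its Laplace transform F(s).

L{sin(5t)} = 5/(s^2 + 25).
Then apply L{t·g(t)} = -d/ds[G(s)] with G(s) = 5/(s^2 + 25):
differentiating 1 time and applying the sign gives 10*s/(s^2 + 25)^2.

F(s) = 10*s/(s^2 + 25)^2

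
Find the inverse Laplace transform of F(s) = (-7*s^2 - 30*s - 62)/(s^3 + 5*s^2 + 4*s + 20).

-5*sin(2*t) - 4*cos(2*t) - 3*exp(-5*t)

Factor the denominator: s^3 + 5*s^2 + 4*s + 20 = (s + 5)*(s^2 + 4).
Partial fraction decomposition gives [-3/(s + 5)] + [-4*s/(s^2 + 4)] + [-10/(s^2 + 4)].
Invert each term: -3/(s + 5) ↔ -3e^(-5t); -4·s/(s^2 + 4) ↔ -4cos(2t); -5·2/(s^2 + 4) ↔ -5sin(2t).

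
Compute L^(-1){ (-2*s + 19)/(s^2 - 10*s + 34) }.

Complete the square in the denominator: s^2 - 10*s + 34 = (s - 5)^2 + 3^2.
Split the numerator to match: -2*s + 19 = -2·(s - 5) + 3·3.
Invert each term: -2·(s - 5)/((s - 5)^2 + 9) ↔ -2e^(5t)cos(3t); 3·3/((s - 5)^2 + 9) ↔ 3e^(5t)sin(3t).

3*exp(5*t)*sin(3*t) - 2*exp(5*t)*cos(3*t)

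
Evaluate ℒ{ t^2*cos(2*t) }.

L{cos(2t)} = s/(s^2 + 4).
Then apply L{t^2·g(t)} = (-1)^2 d^2/ds^2[G(s)] with G(s) = s/(s^2 + 4):
differentiating 2 times and applying the sign gives 2*s*(s^2 - 12)/(s^2 + 4)^3.

2*s*(s^2 - 12)/(s^2 + 4)^3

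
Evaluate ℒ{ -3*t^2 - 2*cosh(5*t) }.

Apply the Laplace transform termwise.
(-3)·[L{t^2} = 2!/s^3 = 2/s^3]; (-2)·[L{cosh(5t)} = s/(s^2 - 25)].

-2*s/(s^2 - 25) - 6/s^3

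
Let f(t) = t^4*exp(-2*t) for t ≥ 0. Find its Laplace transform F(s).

L{t^4} = 4!/s^5 = 24/s^5.
By the first shifting theorem, multiplying by e^(-2t) replaces s with s + 2.

F(s) = 24/(s + 2)^5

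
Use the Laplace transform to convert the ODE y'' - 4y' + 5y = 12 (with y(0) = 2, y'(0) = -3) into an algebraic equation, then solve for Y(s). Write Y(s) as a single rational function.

Y(s) = (2*s^2 - 11*s + 12)/(s^3 - 4*s^2 + 5*s)

Take the Laplace transform of both sides.
Using L{y''} = s^2 Y - s·y(0) - y'(0) and L{y'} = sY - y(0), with y(0) = 2, y'(0) = -3, the left side becomes (s^2 - 4*s + 5)Y - (2*s - 11).
The right side is L{12} = 12/s.
So (s^2 - 4*s + 5)Y = 12/s + (2*s - 11).
Divide through and combine into a single rational function.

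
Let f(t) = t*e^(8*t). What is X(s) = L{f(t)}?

X(s) = (s - 8)^(-2)

L{e^(8t)} = 1/(s - 8).
Then apply L{t·g(t)} = -d/ds[G(s)] with G(s) = 1/(s - 8):
differentiating 1 time and applying the sign gives (s - 8)^(-2).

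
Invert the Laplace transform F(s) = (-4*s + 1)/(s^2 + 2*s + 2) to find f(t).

Complete the square in the denominator: s^2 + 2*s + 2 = (s + 1)^2 + 1^2.
Split the numerator to match: -4*s + 1 = -4·(s + 1) + 5·1.
Invert each term: -4·(s + 1)/((s + 1)^2 + 1) ↔ -4e^(-t)cos(t); 5·1/((s + 1)^2 + 1) ↔ 5e^(-t)sin(t).

f(t) = 5*exp(-t)*sin(t) - 4*exp(-t)*cos(t)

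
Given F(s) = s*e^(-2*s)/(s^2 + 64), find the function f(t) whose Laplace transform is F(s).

The factor e^(-2s) signals a time shift by c = 2 (second shifting theorem).
L{cos(8t)} = s/(s^2 + 64), so L^-1{s/(s^2 + 64)} = cos(8*t).
Hence the inverse is u(t - 2) times that function evaluated at t - 2.

f(t) = Heaviside(t - 2)*(cos(8*t - 16))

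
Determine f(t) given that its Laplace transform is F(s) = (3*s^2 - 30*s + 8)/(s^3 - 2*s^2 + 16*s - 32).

f(t) = -2*exp(2*t) - 5*sin(4*t) + 5*cos(4*t)

Factor the denominator: s^3 - 2*s^2 + 16*s - 32 = (s - 2)*(s^2 + 16).
Partial fraction decomposition gives [-2/(s - 2)] + [5*s/(s^2 + 16)] + [-20/(s^2 + 16)].
Invert each term: -2/(s - 2) ↔ -2e^(2t); 5·s/(s^2 + 16) ↔ 5cos(4t); -5·4/(s^2 + 16) ↔ -5sin(4t).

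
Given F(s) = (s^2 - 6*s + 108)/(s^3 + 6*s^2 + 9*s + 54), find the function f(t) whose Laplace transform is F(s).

Factor the denominator: s^3 + 6*s^2 + 9*s + 54 = (s + 6)*(s^2 + 9).
Partial fraction decomposition gives [4/(s + 6)] + [-3*s/(s^2 + 9)] + [12/(s^2 + 9)].
Invert each term: 4/(s + 6) ↔ 4e^(-6t); -3·s/(s^2 + 9) ↔ -3cos(3t); 4·3/(s^2 + 9) ↔ 4sin(3t).

f(t) = 4*sin(3*t) - 3*cos(3*t) + 4*exp(-6*t)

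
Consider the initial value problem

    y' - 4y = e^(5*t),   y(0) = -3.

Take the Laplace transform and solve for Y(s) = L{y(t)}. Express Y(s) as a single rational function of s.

Y(s) = (-3*s + 16)/(s^2 - 9*s + 20)

Transform both sides with L{·}.
The derivative rules (L{y'} = sY - y(0) = sY - (-3)) turn the left side into (s - 4)Y - (-3).
The right side is L{e^(5*t)} = 1/(s - 5).
So (s - 4)Y = 1/(s - 5) + (-3).
Divide through and combine into a single rational function.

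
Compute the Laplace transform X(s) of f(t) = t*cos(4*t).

L{cos(4t)} = s/(s^2 + 16).
Then apply L{t·g(t)} = -d/ds[G(s)] with G(s) = s/(s^2 + 16):
differentiating 1 time and applying the sign gives (s - 4)*(s + 4)/(s^2 + 16)^2.

X(s) = (s - 4)*(s + 4)/(s^2 + 16)^2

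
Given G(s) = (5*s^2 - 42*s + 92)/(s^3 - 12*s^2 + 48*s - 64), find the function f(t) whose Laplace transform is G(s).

Factor the denominator: s^3 - 12*s^2 + 48*s - 64 = (s - 4)^3.
Partial fraction decomposition gives [5/(s - 4)] + [-2/(s - 4)^2] + [4/(s - 4)^3].
Invert each term: 5/(s - 4) ↔ 5e^(4t); -2/(s - 4)^2 ↔ -2t·e^(4t); 4/(s - 4)^3 ↔ (2)t^2·e^(4t).

f(t) = 2*t^2*exp(4*t) - 2*t*exp(4*t) + 5*exp(4*t)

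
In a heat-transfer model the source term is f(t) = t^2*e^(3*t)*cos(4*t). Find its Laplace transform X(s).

L{cos(4t)} = s/(s^2 + 16).
Multiplying by e^(3t) shifts s → s - 3, so L{e^(3*t)*cos(4*t)} = (s - 3)/((s - 3)^2 + 16).
Then apply L{t^2·g(t)} = (-1)^2 d^2/ds^2[G(s)] with G(s) = (s - 3)/((s - 3)^2 + 16):
differentiating 2 times and applying the sign gives 2*(s - 3)*(s^2 - 6*s - 39)/(s^2 - 6*s + 25)^3.

X(s) = 2*(s - 3)*(s^2 - 6*s - 39)/(s^2 - 6*s + 25)^3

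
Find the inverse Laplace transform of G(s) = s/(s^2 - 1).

Since L{cosh(t)} = s/(s^2 - 1), the inverse is cosh(t).

cosh(t)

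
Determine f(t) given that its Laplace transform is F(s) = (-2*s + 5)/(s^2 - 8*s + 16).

Factor the denominator: s^2 - 8*s + 16 = (s - 4)^2.
Partial fraction decomposition gives [-2/(s - 4)] + [-3/(s - 4)^2].
Invert each term: -2/(s - 4) ↔ -2e^(4t); -3/(s - 4)^2 ↔ -3t·e^(4t).

f(t) = -3*t*exp(4*t) - 2*exp(4*t)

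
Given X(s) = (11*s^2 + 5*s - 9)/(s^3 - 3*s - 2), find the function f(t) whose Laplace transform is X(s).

Factor the denominator: s^3 - 3*s - 2 = (s - 2)*(s + 1)^2.
Partial fraction decomposition gives [6/(s + 1)] + [(s + 1)^(-2)] + [5/(s - 2)].
Invert each term: 6/(s + 1) ↔ 6e^(-t); 1/(s + 1)^2 ↔ t·e^(-t); 5/(s - 2) ↔ 5e^(2t).

f(t) = t*exp(-t) + 5*exp(2*t) + 6*exp(-t)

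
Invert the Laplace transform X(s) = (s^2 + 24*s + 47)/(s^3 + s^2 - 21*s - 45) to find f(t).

f(t) = 2*t*exp(-3*t) + 3*exp(5*t) - 2*exp(-3*t)

Factor the denominator: s^3 + s^2 - 21*s - 45 = (s - 5)*(s + 3)^2.
Partial fraction decomposition gives [-2/(s + 3)] + [2/(s + 3)^2] + [3/(s - 5)].
Invert each term: -2/(s + 3) ↔ -2e^(-3t); 2/(s + 3)^2 ↔ 2t·e^(-3t); 3/(s - 5) ↔ 3e^(5t).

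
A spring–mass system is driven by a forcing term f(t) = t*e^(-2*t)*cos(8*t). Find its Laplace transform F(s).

F(s) = (s - 6)*(s + 10)/(s^2 + 4*s + 68)^2

L{cos(8t)} = s/(s^2 + 64).
Multiplying by e^(-2t) shifts s → s + 2, so L{e^(-2*t)*cos(8*t)} = (s + 2)/((s + 2)^2 + 64).
Then apply L{t·g(t)} = -d/ds[G(s)] with G(s) = (s + 2)/((s + 2)^2 + 64):
differentiating 1 time and applying the sign gives (s - 6)*(s + 10)/(s^2 + 4*s + 68)^2.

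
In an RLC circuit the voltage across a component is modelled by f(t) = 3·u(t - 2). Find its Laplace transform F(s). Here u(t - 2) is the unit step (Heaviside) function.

F(s) = 3*exp(-2*s)/s

By the second shifting theorem, L{u(t - c)·g(t - c)} = e^(-cs)·G(s) with c = 2 and G(s) = L{g(t)}.
L{3} = 3/s.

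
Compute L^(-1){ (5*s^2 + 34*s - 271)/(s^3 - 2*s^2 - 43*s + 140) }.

2*exp(5*t) + 5*exp(4*t) - 2*exp(-7*t)

Factor the denominator: s^3 - 2*s^2 - 43*s + 140 = (s - 5)*(s - 4)*(s + 7).
Partial fraction decomposition gives [2/(s - 5)] + [-2/(s + 7)] + [5/(s - 4)].
Invert each term: 2/(s - 5) ↔ 2e^(5t); -2/(s + 7) ↔ -2e^(-7t); 5/(s - 4) ↔ 5e^(4t).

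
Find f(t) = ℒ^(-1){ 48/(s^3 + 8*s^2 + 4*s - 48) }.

Factor the denominator: s^3 + 8*s^2 + 4*s - 48 = (s - 2)*(s + 4)*(s + 6).
Partial fraction decomposition gives [3/(s + 6)] + [-4/(s + 4)] + [1/(s - 2)].
Invert each term: 3/(s + 6) ↔ 3e^(-6t); -4/(s + 4) ↔ -4e^(-4t); 1/(s - 2) ↔ e^(2t).

f(t) = exp(2*t) - 4*exp(-4*t) + 3*exp(-6*t)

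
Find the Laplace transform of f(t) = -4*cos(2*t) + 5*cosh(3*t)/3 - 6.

-4*s/(s^2 + 4) + 5*s/(3*(s^2 - 9)) - 6/s

Apply the Laplace transform termwise.
(-4)·[L{cos(2t)} = s/(s^2 + 4)]; L{-6} = -6/s; (5/3)·[L{cosh(3t)} = s/(s^2 - 9)].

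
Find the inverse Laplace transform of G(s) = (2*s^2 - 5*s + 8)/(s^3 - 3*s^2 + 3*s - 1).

Factor the denominator: s^3 - 3*s^2 + 3*s - 1 = (s - 1)^3.
Partial fraction decomposition gives [2/(s - 1)] + [-1/(s - 1)^2] + [5/(s - 1)^3].
Invert each term: 2/(s - 1) ↔ 2e^(t); -1/(s - 1)^2 ↔ -t·e^(t); 5/(s - 1)^3 ↔ (5/2)t^2·e^(t).

5*t^2*exp(t)/2 - t*exp(t) + 2*exp(t)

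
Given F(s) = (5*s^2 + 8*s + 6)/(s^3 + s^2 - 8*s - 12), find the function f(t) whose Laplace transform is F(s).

f(t) = -2*t*exp(-2*t) + 3*exp(3*t) + 2*exp(-2*t)

Factor the denominator: s^3 + s^2 - 8*s - 12 = (s - 3)*(s + 2)^2.
Partial fraction decomposition gives [2/(s + 2)] + [-2/(s + 2)^2] + [3/(s - 3)].
Invert each term: 2/(s + 2) ↔ 2e^(-2t); -2/(s + 2)^2 ↔ -2t·e^(-2t); 3/(s - 3) ↔ 3e^(3t).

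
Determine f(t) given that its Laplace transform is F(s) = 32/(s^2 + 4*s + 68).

Rewrite the denominator: s^2 + 4*s + 68 = (s + 2)^2 + 64.
The form in (s + 2) signals a first-shifting-theorem factor e^(-2t).
Since L{sin(8t)} = 8/(s^2 + 64), the inverse is e^(-2*t)*sin(8*t), scaled by 4.

f(t) = 4*exp(-2*t)*sin(8*t)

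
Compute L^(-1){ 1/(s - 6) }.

Since L{e^(6t)} = 1/(s - 6), the inverse is e^(6*t).

exp(6*t)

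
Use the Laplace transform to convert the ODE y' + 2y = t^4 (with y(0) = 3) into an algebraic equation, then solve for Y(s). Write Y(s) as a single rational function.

Apply the Laplace transform to the equation.
Using L{y'} = sY - y(0) = sY - 3, the left side becomes (s + 2)Y - (3).
The right side is L{t^4} = 24/s^5.
So (s + 2)Y = 24/s^5 + (3).
Divide through and combine into a single rational function.

Y(s) = (3*s^5 + 24)/(s^6 + 2*s^5)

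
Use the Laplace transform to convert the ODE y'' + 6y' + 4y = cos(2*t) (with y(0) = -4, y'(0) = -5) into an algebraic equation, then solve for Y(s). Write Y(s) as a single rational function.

Transform both sides with L{·}.
With L{y''} = s^2 Y - s·y(0) - y'(0) and L{y'} = sY - y(0), with y(0) = -4, y'(0) = -5: the LHS transforms to (s^2 + 6*s + 4)Y - (-4*s - 29).
The right side is L{cos(2*t)} = s/(s^2 + 4).
So (s^2 + 6*s + 4)Y = s/(s^2 + 4) + (-4*s - 29).
Isolate Y and clear denominators.

Y(s) = (-4*s^3 - 29*s^2 - 15*s - 116)/(s^4 + 6*s^3 + 8*s^2 + 24*s + 16)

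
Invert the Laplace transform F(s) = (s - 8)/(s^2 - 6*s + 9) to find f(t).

f(t) = -5*t*exp(3*t) + exp(3*t)

Factor the denominator: s^2 - 6*s + 9 = (s - 3)^2.
Partial fraction decomposition gives [1/(s - 3)] + [-5/(s - 3)^2].
Invert each term: 1/(s - 3) ↔ e^(3t); -5/(s - 3)^2 ↔ -5t·e^(3t).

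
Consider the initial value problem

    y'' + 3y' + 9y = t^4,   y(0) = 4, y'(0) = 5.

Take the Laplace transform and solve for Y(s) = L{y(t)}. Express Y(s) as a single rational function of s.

Y(s) = (4*s^6 + 17*s^5 + 24)/(s^7 + 3*s^6 + 9*s^5)

Take the Laplace transform of both sides.
The derivative rules (L{y''} = s^2 Y - s·y(0) - y'(0) and L{y'} = sY - y(0), with y(0) = 4, y'(0) = 5) turn the left side into (s^2 + 3*s + 9)Y - (4*s + 17).
The right side is L{t^4} = 24/s^5.
So (s^2 + 3*s + 9)Y = 24/s^5 + (4*s + 17).
Isolate Y and clear denominators.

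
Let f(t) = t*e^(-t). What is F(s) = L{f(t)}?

L{e^(-t)} = 1/(s + 1).
Then apply L{t·g(t)} = -d/ds[G(s)] with G(s) = 1/(s + 1):
differentiating 1 time and applying the sign gives (s + 1)^(-2).

F(s) = (s + 1)^(-2)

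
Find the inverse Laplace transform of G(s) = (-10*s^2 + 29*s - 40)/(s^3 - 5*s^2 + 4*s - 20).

-5*exp(5*t) + 2*sin(2*t) - 5*cos(2*t)

Factor the denominator: s^3 - 5*s^2 + 4*s - 20 = (s - 5)*(s^2 + 4).
Partial fraction decomposition gives [-5/(s - 5)] + [-5*s/(s^2 + 4)] + [4/(s^2 + 4)].
Invert each term: -5/(s - 5) ↔ -5e^(5t); -5·s/(s^2 + 4) ↔ -5cos(2t); 2·2/(s^2 + 4) ↔ 2sin(2t).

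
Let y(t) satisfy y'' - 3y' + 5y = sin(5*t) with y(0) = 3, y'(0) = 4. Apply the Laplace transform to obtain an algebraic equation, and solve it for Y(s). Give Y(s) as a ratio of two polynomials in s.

Y(s) = (3*s^3 - 5*s^2 + 75*s - 120)/(s^4 - 3*s^3 + 30*s^2 - 75*s + 125)

Transform both sides with L{·}.
Using L{y''} = s^2 Y - s·y(0) - y'(0) and L{y'} = sY - y(0), with y(0) = 3, y'(0) = 4, the left side becomes (s^2 - 3*s + 5)Y - (3*s - 5).
The right side is L{sin(5*t)} = 5/(s^2 + 25).
So (s^2 - 3*s + 5)Y = 5/(s^2 + 25) + (3*s - 5).
Divide through and combine into a single rational function.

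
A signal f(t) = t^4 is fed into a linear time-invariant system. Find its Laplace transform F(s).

L{t^4} = 4!/s^5 = 24/s^5.

F(s) = 24/s^5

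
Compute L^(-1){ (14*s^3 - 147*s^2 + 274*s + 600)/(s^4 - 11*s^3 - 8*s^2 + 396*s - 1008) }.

3*exp(7*t) + exp(6*t) + 4*exp(4*t) + 6*exp(-6*t)

Factor the denominator: s^4 - 11*s^3 - 8*s^2 + 396*s - 1008 = (s - 7)*(s - 6)*(s - 4)*(s + 6).
Partial fraction decomposition gives [1/(s - 6)] + [4/(s - 4)] + [6/(s + 6)] + [3/(s - 7)].
Invert each term: 1/(s - 6) ↔ e^(6t); 4/(s - 4) ↔ 4e^(4t); 6/(s + 6) ↔ 6e^(-6t); 3/(s - 7) ↔ 3e^(7t).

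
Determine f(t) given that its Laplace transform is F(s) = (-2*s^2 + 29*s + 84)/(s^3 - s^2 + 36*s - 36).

Factor the denominator: s^3 - s^2 + 36*s - 36 = (s - 1)*(s^2 + 36).
Partial fraction decomposition gives [3/(s - 1)] + [-5*s/(s^2 + 36)] + [24/(s^2 + 36)].
Invert each term: 3/(s - 1) ↔ 3e^(t); -5·s/(s^2 + 36) ↔ -5cos(6t); 4·6/(s^2 + 36) ↔ 4sin(6t).

f(t) = 3*exp(t) + 4*sin(6*t) - 5*cos(6*t)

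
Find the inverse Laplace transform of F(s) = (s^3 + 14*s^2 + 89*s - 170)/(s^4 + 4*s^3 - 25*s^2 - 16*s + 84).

5*exp(3*t) - 2*exp(2*t) - 3*exp(-2*t) + exp(-7*t)

Factor the denominator: s^4 + 4*s^3 - 25*s^2 - 16*s + 84 = (s - 3)*(s - 2)*(s + 2)*(s + 7).
Partial fraction decomposition gives [1/(s + 7)] + [-3/(s + 2)] + [5/(s - 3)] + [-2/(s - 2)].
Invert each term: 1/(s + 7) ↔ e^(-7t); -3/(s + 2) ↔ -3e^(-2t); 5/(s - 3) ↔ 5e^(3t); -2/(s - 2) ↔ -2e^(2t).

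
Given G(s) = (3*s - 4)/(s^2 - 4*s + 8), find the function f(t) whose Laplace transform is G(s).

Complete the square in the denominator: s^2 - 4*s + 8 = (s - 2)^2 + 2^2.
Split the numerator to match: 3*s - 4 = 3·(s - 2) + 1·2.
Invert each term: 3·(s - 2)/((s - 2)^2 + 4) ↔ 3e^(2t)cos(2t); 1·2/((s - 2)^2 + 4) ↔ e^(2t)sin(2t).

f(t) = exp(2*t)*sin(2*t) + 3*exp(2*t)*cos(2*t)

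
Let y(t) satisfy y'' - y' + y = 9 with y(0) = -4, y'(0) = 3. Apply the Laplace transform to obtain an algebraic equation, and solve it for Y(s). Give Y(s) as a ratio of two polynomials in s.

Take the Laplace transform of both sides.
With L{y''} = s^2 Y - s·y(0) - y'(0) and L{y'} = sY - y(0), with y(0) = -4, y'(0) = 3: the LHS transforms to (s^2 - s + 1)Y - (-4*s + 7).
The right side is L{9} = 9/s.
So (s^2 - s + 1)Y = 9/s + (-4*s + 7).
Isolate Y and clear denominators.

Y(s) = (-4*s^2 + 7*s + 9)/(s^3 - s^2 + s)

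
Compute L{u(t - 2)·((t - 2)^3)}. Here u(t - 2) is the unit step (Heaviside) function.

By the second shifting theorem, L{u(t - c)·g(t - c)} = e^(-cs)·G(s) with c = 2 and G(s) = L{g(t)}.
L{t^3} = 3!/s^4 = 6/s^4.

6*exp(-2*s)/s^4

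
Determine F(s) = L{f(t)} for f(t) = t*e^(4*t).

F(s) = (s - 4)^(-2)

L{e^(4t)} = 1/(s - 4).
Then apply L{t·g(t)} = -d/ds[G(s)] with G(s) = 1/(s - 4):
differentiating 1 time and applying the sign gives (s - 4)^(-2).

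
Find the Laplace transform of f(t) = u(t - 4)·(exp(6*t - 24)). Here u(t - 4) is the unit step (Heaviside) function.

exp(-4*s)/(s - 6)

By the second shifting theorem, L{u(t - c)·g(t - c)} = e^(-cs)·G(s) with c = 4 and G(s) = L{g(t)}.
L{e^(6t)} = 1/(s - 6).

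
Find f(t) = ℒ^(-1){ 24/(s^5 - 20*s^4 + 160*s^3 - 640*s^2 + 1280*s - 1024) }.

f(t) = t^4*exp(4*t)

Rewrite the denominator: s^5 - 20*s^4 + 160*s^3 - 640*s^2 + 1280*s - 1024 = (s - 4)^5.
The form in (s - 4) signals a first-shifting-theorem factor e^(4t).
Since L{t^4} = 4!/s^5 = 24/s^5, the inverse is t^4*e^(4*t).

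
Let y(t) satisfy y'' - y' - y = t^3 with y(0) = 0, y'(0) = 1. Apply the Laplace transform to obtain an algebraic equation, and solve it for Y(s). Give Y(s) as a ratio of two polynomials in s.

Y(s) = (s^4 + 6)/(s^6 - s^5 - s^4)

Laplace-transform each side.
The derivative rules (L{y''} = s^2 Y - s·y(0) - y'(0) and L{y'} = sY - y(0), with y(0) = 0, y'(0) = 1) turn the left side into (s^2 - s - 1)Y - (1).
The right side is L{t^3} = 6/s^4.
So (s^2 - s - 1)Y = 6/s^4 + (1).
Divide through and combine into a single rational function.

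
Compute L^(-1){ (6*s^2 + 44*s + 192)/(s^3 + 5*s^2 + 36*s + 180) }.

4*sin(6*t) + 4*cos(6*t) + 2*exp(-5*t)

Factor the denominator: s^3 + 5*s^2 + 36*s + 180 = (s + 5)*(s^2 + 36).
Partial fraction decomposition gives [2/(s + 5)] + [4*s/(s^2 + 36)] + [24/(s^2 + 36)].
Invert each term: 2/(s + 5) ↔ 2e^(-5t); 4·s/(s^2 + 36) ↔ 4cos(6t); 4·6/(s^2 + 36) ↔ 4sin(6t).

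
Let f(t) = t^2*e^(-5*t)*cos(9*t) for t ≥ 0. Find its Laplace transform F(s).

F(s) = 2*(s + 5)*(s^2 + 10*s - 218)/(s^2 + 10*s + 106)^3

L{cos(9t)} = s/(s^2 + 81).
Multiplying by e^(-5t) shifts s → s + 5, so L{e^(-5*t)*cos(9*t)} = (s + 5)/((s + 5)^2 + 81).
Then apply L{t^2·g(t)} = (-1)^2 d^2/ds^2[G(s)] with G(s) = (s + 5)/((s + 5)^2 + 81):
differentiating 2 times and applying the sign gives 2*(s + 5)*(s^2 + 10*s - 218)/(s^2 + 10*s + 106)^3.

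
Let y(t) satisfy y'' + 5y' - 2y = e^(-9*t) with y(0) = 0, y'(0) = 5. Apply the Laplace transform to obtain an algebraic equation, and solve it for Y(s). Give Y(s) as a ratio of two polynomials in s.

Transform both sides with L{·}.
Using L{y''} = s^2 Y - s·y(0) - y'(0) and L{y'} = sY - y(0), with y(0) = 0, y'(0) = 5, the left side becomes (s^2 + 5*s - 2)Y - (5).
The right side is L{e^(-9*t)} = 1/(s + 9).
So (s^2 + 5*s - 2)Y = 1/(s + 9) + (5).
Isolate Y and clear denominators.

Y(s) = (5*s + 46)/(s^3 + 14*s^2 + 43*s - 18)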